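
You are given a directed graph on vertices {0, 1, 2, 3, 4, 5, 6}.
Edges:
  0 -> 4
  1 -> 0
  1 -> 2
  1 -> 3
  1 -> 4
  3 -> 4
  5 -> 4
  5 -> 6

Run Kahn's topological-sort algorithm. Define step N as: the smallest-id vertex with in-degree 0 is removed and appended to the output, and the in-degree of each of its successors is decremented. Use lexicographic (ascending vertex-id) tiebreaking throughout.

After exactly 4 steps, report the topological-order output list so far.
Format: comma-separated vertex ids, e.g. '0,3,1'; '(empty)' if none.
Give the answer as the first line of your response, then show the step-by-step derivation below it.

1,0,2,3

step 1: output 1; order=[1]; indeg=(0,0,0,0,3,0,1)
step 2: output 0; order=[1,0]; indeg=(0,0,0,0,2,0,1)
step 3: output 2; order=[1,0,2]; indeg=(0,0,0,0,2,0,1)
step 4: output 3; order=[1,0,2,3]; indeg=(0,0,0,0,1,0,1)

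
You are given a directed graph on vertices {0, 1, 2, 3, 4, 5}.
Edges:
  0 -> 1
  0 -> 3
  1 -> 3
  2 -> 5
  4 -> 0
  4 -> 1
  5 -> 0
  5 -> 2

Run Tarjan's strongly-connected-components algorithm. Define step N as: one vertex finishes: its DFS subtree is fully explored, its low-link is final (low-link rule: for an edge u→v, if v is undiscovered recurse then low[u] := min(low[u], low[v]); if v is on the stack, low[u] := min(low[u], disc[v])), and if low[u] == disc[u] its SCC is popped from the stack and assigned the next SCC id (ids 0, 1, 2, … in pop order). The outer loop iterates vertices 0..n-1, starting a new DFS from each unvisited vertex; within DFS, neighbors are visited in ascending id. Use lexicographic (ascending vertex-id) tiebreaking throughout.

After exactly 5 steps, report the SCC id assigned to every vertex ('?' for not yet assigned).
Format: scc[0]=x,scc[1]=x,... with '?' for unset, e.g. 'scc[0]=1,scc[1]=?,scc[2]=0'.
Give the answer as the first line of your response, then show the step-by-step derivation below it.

scc[0]=2,scc[1]=1,scc[2]=3,scc[3]=0,scc[4]=?,scc[5]=3

step 1: low=(low[0]=0,low[1]=1,low[2]=?,low[3]=2,low[4]=?,low[5]=?); scc=(scc[0]=?,scc[1]=?,scc[2]=?,scc[3]=0,scc[4]=?,scc[5]=?)
step 2: low=(low[0]=0,low[1]=1,low[2]=?,low[3]=2,low[4]=?,low[5]=?); scc=(scc[0]=?,scc[1]=1,scc[2]=?,scc[3]=0,scc[4]=?,scc[5]=?)
step 3: low=(low[0]=0,low[1]=1,low[2]=?,low[3]=2,low[4]=?,low[5]=?); scc=(scc[0]=2,scc[1]=1,scc[2]=?,scc[3]=0,scc[4]=?,scc[5]=?)
step 4: low=(low[0]=0,low[1]=1,low[2]=3,low[3]=2,low[4]=?,low[5]=3); scc=(scc[0]=2,scc[1]=1,scc[2]=?,scc[3]=0,scc[4]=?,scc[5]=?)
step 5: low=(low[0]=0,low[1]=1,low[2]=3,low[3]=2,low[4]=?,low[5]=3); scc=(scc[0]=2,scc[1]=1,scc[2]=3,scc[3]=0,scc[4]=?,scc[5]=3)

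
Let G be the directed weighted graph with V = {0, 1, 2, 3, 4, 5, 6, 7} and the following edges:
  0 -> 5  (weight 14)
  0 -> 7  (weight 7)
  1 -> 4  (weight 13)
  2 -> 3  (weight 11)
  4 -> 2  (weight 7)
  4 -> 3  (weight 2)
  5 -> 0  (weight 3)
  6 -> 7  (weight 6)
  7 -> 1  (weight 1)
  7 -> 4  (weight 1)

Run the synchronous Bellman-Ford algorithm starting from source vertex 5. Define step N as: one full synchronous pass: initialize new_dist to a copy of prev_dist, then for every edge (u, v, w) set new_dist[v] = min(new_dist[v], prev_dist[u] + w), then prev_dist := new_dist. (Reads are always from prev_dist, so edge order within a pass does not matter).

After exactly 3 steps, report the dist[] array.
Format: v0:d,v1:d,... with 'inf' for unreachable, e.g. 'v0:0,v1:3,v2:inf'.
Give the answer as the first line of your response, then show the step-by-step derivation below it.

v0:3,v1:11,v2:inf,v3:inf,v4:11,v5:0,v6:inf,v7:10

step 1: dist = v0:3,v1:inf,v2:inf,v3:inf,v4:inf,v5:0,v6:inf,v7:inf
step 2: dist = v0:3,v1:inf,v2:inf,v3:inf,v4:inf,v5:0,v6:inf,v7:10
step 3: dist = v0:3,v1:11,v2:inf,v3:inf,v4:11,v5:0,v6:inf,v7:10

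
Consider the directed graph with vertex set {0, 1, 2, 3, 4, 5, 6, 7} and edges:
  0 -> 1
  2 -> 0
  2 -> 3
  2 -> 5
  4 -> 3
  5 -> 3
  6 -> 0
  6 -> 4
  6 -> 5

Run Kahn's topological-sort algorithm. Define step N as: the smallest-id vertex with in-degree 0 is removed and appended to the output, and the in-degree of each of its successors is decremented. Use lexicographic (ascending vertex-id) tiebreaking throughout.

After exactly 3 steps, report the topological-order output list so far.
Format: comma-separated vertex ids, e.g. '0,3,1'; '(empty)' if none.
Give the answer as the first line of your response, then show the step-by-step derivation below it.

2,6,0

step 1: output 2; order=[2]; indeg=(1,1,0,2,1,1,0,0)
step 2: output 6; order=[2,6]; indeg=(0,1,0,2,0,0,0,0)
step 3: output 0; order=[2,6,0]; indeg=(0,0,0,2,0,0,0,0)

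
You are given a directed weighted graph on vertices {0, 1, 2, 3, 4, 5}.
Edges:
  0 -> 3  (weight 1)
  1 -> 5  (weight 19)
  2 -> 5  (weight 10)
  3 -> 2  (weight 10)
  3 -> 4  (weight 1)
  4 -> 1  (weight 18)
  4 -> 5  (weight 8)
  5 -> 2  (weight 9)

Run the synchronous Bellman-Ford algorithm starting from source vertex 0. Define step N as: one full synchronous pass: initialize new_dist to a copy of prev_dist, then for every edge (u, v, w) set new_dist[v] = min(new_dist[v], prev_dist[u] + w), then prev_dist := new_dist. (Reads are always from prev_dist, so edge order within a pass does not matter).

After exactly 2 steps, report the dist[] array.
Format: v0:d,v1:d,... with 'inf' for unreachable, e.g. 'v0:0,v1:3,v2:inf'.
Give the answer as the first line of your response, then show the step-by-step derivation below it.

v0:0,v1:inf,v2:11,v3:1,v4:2,v5:inf

step 1: dist = v0:0,v1:inf,v2:inf,v3:1,v4:inf,v5:inf
step 2: dist = v0:0,v1:inf,v2:11,v3:1,v4:2,v5:inf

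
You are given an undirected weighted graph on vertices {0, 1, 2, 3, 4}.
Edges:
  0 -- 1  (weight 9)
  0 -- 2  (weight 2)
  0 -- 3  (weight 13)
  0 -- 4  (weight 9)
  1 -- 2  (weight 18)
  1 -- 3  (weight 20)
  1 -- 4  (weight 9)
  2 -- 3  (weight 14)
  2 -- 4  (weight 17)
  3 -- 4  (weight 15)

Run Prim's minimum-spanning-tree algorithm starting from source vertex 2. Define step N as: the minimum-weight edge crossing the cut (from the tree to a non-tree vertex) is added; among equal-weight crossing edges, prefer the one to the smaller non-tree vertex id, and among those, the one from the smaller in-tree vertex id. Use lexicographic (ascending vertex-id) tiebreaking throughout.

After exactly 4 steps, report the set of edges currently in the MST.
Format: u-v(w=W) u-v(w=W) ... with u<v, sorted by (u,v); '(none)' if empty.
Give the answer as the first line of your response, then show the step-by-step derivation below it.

0-1(w=9) 0-2(w=2) 0-3(w=13) 0-4(w=9)

step 1: add edge 0-2 (w=2); MST = {0-2(w=2)}
step 2: add edge 0-1 (w=9); MST = {0-1(w=9) 0-2(w=2)}
step 3: add edge 0-4 (w=9); MST = {0-1(w=9) 0-2(w=2) 0-4(w=9)}
step 4: add edge 0-3 (w=13); MST = {0-1(w=9) 0-2(w=2) 0-3(w=13) 0-4(w=9)}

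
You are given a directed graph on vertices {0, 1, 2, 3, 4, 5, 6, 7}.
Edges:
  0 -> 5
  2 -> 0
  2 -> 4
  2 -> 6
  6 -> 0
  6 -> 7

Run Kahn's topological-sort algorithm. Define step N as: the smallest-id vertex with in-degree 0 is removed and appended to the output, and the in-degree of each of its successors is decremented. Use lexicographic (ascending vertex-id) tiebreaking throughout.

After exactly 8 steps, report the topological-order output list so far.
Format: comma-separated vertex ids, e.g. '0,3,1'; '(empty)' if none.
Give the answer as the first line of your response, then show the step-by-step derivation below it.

1,2,3,4,6,0,5,7

step 1: output 1; order=[1]; indeg=(2,0,0,0,1,1,1,1)
step 2: output 2; order=[1,2]; indeg=(1,0,0,0,0,1,0,1)
step 3: output 3; order=[1,2,3]; indeg=(1,0,0,0,0,1,0,1)
step 4: output 4; order=[1,2,3,4]; indeg=(1,0,0,0,0,1,0,1)
step 5: output 6; order=[1,2,3,4,6]; indeg=(0,0,0,0,0,1,0,0)
step 6: output 0; order=[1,2,3,4,6,0]; indeg=(0,0,0,0,0,0,0,0)
step 7: output 5; order=[1,2,3,4,6,0,5]; indeg=(0,0,0,0,0,0,0,0)
step 8: output 7; order=[1,2,3,4,6,0,5,7]; indeg=(0,0,0,0,0,0,0,0)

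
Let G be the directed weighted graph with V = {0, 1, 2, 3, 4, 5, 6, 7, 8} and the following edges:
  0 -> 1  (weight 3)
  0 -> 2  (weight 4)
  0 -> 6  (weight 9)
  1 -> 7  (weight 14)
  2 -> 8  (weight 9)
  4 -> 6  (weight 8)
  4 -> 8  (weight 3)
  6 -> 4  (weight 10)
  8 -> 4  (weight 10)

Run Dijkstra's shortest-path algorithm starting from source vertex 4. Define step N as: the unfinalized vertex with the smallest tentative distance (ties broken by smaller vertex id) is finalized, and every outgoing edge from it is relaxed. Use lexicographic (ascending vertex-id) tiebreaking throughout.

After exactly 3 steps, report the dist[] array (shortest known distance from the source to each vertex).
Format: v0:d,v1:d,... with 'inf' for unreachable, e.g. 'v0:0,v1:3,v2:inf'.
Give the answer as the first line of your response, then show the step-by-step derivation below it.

v0:inf,v1:inf,v2:inf,v3:inf,v4:0,v5:inf,v6:8,v7:inf,v8:3

step 1: dist = v0:inf,v1:inf,v2:inf,v3:inf,v4:0,v5:inf,v6:8,v7:inf,v8:3
step 2: dist = v0:inf,v1:inf,v2:inf,v3:inf,v4:0,v5:inf,v6:8,v7:inf,v8:3
step 3: dist = v0:inf,v1:inf,v2:inf,v3:inf,v4:0,v5:inf,v6:8,v7:inf,v8:3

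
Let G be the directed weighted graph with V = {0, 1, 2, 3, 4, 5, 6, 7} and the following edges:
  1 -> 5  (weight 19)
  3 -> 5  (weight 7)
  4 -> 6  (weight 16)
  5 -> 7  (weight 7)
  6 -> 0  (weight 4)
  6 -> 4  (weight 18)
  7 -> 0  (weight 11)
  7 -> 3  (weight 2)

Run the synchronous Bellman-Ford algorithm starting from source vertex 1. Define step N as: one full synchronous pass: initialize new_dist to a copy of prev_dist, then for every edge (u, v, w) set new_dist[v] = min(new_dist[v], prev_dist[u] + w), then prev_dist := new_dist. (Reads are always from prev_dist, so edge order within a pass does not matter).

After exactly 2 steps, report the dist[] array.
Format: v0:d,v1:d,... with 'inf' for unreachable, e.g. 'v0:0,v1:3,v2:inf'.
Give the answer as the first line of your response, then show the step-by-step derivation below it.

v0:inf,v1:0,v2:inf,v3:inf,v4:inf,v5:19,v6:inf,v7:26

step 1: dist = v0:inf,v1:0,v2:inf,v3:inf,v4:inf,v5:19,v6:inf,v7:inf
step 2: dist = v0:inf,v1:0,v2:inf,v3:inf,v4:inf,v5:19,v6:inf,v7:26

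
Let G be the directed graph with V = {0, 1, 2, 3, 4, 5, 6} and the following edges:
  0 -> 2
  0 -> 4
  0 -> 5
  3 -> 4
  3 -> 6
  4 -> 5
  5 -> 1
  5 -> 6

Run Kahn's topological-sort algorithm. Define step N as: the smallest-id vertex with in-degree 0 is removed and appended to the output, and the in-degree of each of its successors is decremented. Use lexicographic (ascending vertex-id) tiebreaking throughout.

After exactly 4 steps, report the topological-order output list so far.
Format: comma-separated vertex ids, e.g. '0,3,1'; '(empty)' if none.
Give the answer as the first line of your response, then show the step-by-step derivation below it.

0,2,3,4

step 1: output 0; order=[0]; indeg=(0,1,0,0,1,1,2)
step 2: output 2; order=[0,2]; indeg=(0,1,0,0,1,1,2)
step 3: output 3; order=[0,2,3]; indeg=(0,1,0,0,0,1,1)
step 4: output 4; order=[0,2,3,4]; indeg=(0,1,0,0,0,0,1)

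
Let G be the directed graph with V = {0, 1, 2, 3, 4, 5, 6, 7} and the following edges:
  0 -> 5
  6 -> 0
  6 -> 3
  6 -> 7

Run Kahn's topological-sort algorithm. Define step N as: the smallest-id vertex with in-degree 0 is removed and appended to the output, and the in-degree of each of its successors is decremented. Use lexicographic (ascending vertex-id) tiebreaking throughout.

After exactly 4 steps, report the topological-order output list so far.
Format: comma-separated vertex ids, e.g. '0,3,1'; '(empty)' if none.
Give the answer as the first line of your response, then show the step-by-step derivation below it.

1,2,4,6

step 1: output 1; order=[1]; indeg=(1,0,0,1,0,1,0,1)
step 2: output 2; order=[1,2]; indeg=(1,0,0,1,0,1,0,1)
step 3: output 4; order=[1,2,4]; indeg=(1,0,0,1,0,1,0,1)
step 4: output 6; order=[1,2,4,6]; indeg=(0,0,0,0,0,1,0,0)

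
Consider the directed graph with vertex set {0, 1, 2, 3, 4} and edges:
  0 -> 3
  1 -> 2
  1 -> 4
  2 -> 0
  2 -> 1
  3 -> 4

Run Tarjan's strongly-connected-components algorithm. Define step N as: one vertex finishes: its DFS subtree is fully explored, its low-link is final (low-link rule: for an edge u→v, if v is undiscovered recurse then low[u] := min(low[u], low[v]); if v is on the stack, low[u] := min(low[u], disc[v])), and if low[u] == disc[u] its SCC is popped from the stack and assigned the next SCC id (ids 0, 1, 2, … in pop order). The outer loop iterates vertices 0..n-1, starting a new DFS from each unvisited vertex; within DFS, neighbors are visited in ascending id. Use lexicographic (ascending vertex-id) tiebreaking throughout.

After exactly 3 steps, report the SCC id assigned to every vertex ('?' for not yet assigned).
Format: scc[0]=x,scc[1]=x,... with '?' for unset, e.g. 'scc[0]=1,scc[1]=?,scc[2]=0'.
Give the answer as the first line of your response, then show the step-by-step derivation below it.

scc[0]=2,scc[1]=?,scc[2]=?,scc[3]=1,scc[4]=0

step 1: low=(low[0]=0,low[1]=?,low[2]=?,low[3]=1,low[4]=2); scc=(scc[0]=?,scc[1]=?,scc[2]=?,scc[3]=?,scc[4]=0)
step 2: low=(low[0]=0,low[1]=?,low[2]=?,low[3]=1,low[4]=2); scc=(scc[0]=?,scc[1]=?,scc[2]=?,scc[3]=1,scc[4]=0)
step 3: low=(low[0]=0,low[1]=?,low[2]=?,low[3]=1,low[4]=2); scc=(scc[0]=2,scc[1]=?,scc[2]=?,scc[3]=1,scc[4]=0)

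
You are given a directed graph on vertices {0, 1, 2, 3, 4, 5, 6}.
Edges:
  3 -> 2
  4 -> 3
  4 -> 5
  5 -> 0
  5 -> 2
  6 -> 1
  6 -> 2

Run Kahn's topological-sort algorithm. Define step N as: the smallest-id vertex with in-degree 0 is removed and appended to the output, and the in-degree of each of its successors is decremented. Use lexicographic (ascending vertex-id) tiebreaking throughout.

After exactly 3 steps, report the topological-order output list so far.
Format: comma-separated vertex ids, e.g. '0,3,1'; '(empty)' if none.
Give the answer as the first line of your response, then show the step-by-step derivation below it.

4,3,5

step 1: output 4; order=[4]; indeg=(1,1,3,0,0,0,0)
step 2: output 3; order=[4,3]; indeg=(1,1,2,0,0,0,0)
step 3: output 5; order=[4,3,5]; indeg=(0,1,1,0,0,0,0)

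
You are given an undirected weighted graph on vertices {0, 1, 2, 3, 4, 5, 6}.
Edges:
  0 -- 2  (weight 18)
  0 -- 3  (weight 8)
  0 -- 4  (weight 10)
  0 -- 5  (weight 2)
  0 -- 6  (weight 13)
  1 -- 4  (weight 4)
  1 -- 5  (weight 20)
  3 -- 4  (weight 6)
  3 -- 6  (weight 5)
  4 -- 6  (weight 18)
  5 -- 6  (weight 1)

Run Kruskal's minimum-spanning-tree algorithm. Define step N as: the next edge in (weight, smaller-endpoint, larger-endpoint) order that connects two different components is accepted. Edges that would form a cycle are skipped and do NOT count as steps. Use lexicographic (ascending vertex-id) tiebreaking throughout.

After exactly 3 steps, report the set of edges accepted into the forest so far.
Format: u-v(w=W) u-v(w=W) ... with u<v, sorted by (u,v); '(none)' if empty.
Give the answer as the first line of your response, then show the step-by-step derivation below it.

0-5(w=2) 1-4(w=4) 5-6(w=1)

step 1: add edge 5-6 (w=1); MST = {5-6(w=1)}
step 2: add edge 0-5 (w=2); MST = {0-5(w=2) 5-6(w=1)}
step 3: add edge 1-4 (w=4); MST = {0-5(w=2) 1-4(w=4) 5-6(w=1)}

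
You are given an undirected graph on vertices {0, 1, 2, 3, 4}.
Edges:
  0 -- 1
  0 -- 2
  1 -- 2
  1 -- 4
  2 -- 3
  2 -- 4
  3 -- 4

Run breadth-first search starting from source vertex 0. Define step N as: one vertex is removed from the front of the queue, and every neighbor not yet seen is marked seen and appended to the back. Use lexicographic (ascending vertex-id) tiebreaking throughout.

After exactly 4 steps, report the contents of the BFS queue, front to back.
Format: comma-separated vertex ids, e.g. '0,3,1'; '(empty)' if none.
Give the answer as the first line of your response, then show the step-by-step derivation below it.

3

step 1: dequeue 0; queue=[1,2]; order=0
step 2: dequeue 1; queue=[2,4]; order=0,1
step 3: dequeue 2; queue=[4,3]; order=0,1,2
step 4: dequeue 4; queue=[3]; order=0,1,2,4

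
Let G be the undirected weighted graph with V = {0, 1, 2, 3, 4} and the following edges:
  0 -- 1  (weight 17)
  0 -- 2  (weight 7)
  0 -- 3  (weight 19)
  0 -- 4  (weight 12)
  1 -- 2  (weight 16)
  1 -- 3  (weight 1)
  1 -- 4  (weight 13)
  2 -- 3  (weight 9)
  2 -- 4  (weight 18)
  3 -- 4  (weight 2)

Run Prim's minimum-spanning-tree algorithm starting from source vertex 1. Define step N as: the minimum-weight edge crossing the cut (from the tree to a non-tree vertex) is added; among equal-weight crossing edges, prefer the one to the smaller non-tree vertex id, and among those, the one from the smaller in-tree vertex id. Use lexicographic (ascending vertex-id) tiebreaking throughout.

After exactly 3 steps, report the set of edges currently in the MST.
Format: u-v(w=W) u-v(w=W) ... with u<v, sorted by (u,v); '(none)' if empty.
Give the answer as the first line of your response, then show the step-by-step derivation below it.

1-3(w=1) 2-3(w=9) 3-4(w=2)

step 1: add edge 1-3 (w=1); MST = {1-3(w=1)}
step 2: add edge 3-4 (w=2); MST = {1-3(w=1) 3-4(w=2)}
step 3: add edge 2-3 (w=9); MST = {1-3(w=1) 2-3(w=9) 3-4(w=2)}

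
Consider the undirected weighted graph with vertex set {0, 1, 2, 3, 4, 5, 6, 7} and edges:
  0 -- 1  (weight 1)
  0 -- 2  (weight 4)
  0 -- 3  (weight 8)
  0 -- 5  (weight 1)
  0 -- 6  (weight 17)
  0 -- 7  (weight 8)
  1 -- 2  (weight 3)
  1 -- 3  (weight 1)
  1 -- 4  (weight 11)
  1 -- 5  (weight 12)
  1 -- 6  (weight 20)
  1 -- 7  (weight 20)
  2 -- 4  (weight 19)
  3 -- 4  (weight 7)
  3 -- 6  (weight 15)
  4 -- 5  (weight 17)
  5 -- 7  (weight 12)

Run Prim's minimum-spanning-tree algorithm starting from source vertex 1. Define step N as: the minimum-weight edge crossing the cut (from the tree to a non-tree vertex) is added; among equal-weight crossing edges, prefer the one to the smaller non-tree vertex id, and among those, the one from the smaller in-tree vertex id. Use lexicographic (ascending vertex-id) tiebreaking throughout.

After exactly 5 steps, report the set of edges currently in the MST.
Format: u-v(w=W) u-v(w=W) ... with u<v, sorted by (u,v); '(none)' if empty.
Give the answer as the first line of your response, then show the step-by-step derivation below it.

0-1(w=1) 0-5(w=1) 1-2(w=3) 1-3(w=1) 3-4(w=7)

step 1: add edge 0-1 (w=1); MST = {0-1(w=1)}
step 2: add edge 1-3 (w=1); MST = {0-1(w=1) 1-3(w=1)}
step 3: add edge 0-5 (w=1); MST = {0-1(w=1) 0-5(w=1) 1-3(w=1)}
step 4: add edge 1-2 (w=3); MST = {0-1(w=1) 0-5(w=1) 1-2(w=3) 1-3(w=1)}
step 5: add edge 3-4 (w=7); MST = {0-1(w=1) 0-5(w=1) 1-2(w=3) 1-3(w=1) 3-4(w=7)}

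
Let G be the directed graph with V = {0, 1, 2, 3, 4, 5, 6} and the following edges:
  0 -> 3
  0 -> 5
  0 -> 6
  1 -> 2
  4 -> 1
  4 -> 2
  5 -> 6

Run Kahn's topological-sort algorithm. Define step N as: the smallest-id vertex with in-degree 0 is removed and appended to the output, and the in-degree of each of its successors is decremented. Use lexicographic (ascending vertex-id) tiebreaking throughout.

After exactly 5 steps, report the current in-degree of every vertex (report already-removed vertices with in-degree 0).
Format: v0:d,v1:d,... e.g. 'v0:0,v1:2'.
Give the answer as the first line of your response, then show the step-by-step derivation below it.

v0:0,v1:0,v2:0,v3:0,v4:0,v5:0,v6:1

step 1: output 0; order=[0]; indeg=(0,1,2,0,0,0,1)
step 2: output 3; order=[0,3]; indeg=(0,1,2,0,0,0,1)
step 3: output 4; order=[0,3,4]; indeg=(0,0,1,0,0,0,1)
step 4: output 1; order=[0,3,4,1]; indeg=(0,0,0,0,0,0,1)
step 5: output 2; order=[0,3,4,1,2]; indeg=(0,0,0,0,0,0,1)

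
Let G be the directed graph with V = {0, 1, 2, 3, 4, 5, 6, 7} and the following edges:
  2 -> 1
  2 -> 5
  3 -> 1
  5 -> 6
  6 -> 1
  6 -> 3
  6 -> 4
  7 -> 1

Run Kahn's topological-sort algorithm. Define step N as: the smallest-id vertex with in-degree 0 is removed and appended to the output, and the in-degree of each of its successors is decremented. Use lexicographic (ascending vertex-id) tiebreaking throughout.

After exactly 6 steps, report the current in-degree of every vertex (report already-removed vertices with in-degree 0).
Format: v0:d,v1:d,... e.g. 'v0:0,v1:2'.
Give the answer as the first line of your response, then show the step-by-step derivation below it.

v0:0,v1:1,v2:0,v3:0,v4:0,v5:0,v6:0,v7:0

step 1: output 0; order=[0]; indeg=(0,4,0,1,1,1,1,0)
step 2: output 2; order=[0,2]; indeg=(0,3,0,1,1,0,1,0)
step 3: output 5; order=[0,2,5]; indeg=(0,3,0,1,1,0,0,0)
step 4: output 6; order=[0,2,5,6]; indeg=(0,2,0,0,0,0,0,0)
step 5: output 3; order=[0,2,5,6,3]; indeg=(0,1,0,0,0,0,0,0)
step 6: output 4; order=[0,2,5,6,3,4]; indeg=(0,1,0,0,0,0,0,0)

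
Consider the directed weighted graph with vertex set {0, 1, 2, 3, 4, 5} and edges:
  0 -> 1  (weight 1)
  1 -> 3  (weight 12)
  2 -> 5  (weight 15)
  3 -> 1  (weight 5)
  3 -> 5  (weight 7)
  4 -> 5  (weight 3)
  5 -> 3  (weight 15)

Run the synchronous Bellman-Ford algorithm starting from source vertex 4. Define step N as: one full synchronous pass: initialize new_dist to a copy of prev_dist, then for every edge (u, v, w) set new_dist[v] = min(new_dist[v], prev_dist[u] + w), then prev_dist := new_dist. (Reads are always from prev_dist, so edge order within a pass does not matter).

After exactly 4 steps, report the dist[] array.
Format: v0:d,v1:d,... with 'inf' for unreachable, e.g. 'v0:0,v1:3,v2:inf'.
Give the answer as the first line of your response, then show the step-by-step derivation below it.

v0:inf,v1:23,v2:inf,v3:18,v4:0,v5:3

step 1: dist = v0:inf,v1:inf,v2:inf,v3:inf,v4:0,v5:3
step 2: dist = v0:inf,v1:inf,v2:inf,v3:18,v4:0,v5:3
step 3: dist = v0:inf,v1:23,v2:inf,v3:18,v4:0,v5:3
step 4: dist = v0:inf,v1:23,v2:inf,v3:18,v4:0,v5:3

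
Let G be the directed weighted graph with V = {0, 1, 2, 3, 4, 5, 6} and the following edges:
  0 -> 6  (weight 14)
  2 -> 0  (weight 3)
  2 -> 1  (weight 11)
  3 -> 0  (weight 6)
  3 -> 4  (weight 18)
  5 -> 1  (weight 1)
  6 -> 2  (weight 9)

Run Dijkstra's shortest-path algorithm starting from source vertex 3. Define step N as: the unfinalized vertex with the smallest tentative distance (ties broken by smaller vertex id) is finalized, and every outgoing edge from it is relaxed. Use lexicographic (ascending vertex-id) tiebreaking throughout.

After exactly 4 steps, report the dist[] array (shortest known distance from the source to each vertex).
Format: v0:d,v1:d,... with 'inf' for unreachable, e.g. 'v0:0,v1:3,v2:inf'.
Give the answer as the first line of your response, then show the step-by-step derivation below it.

v0:6,v1:inf,v2:29,v3:0,v4:18,v5:inf,v6:20

step 1: dist = v0:6,v1:inf,v2:inf,v3:0,v4:18,v5:inf,v6:inf
step 2: dist = v0:6,v1:inf,v2:inf,v3:0,v4:18,v5:inf,v6:20
step 3: dist = v0:6,v1:inf,v2:inf,v3:0,v4:18,v5:inf,v6:20
step 4: dist = v0:6,v1:inf,v2:29,v3:0,v4:18,v5:inf,v6:20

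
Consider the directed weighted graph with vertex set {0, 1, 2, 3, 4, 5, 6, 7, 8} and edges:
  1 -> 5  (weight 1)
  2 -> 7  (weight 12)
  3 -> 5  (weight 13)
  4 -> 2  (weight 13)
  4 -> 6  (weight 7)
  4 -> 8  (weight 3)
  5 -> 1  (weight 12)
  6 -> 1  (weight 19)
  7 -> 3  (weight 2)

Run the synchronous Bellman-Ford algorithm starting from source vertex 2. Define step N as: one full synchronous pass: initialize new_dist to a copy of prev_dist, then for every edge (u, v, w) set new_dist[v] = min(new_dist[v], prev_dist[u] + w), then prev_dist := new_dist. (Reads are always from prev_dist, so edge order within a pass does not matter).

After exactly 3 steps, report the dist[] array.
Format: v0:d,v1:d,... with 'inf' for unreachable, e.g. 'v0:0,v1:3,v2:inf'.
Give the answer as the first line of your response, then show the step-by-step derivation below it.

v0:inf,v1:inf,v2:0,v3:14,v4:inf,v5:27,v6:inf,v7:12,v8:inf

step 1: dist = v0:inf,v1:inf,v2:0,v3:inf,v4:inf,v5:inf,v6:inf,v7:12,v8:inf
step 2: dist = v0:inf,v1:inf,v2:0,v3:14,v4:inf,v5:inf,v6:inf,v7:12,v8:inf
step 3: dist = v0:inf,v1:inf,v2:0,v3:14,v4:inf,v5:27,v6:inf,v7:12,v8:inf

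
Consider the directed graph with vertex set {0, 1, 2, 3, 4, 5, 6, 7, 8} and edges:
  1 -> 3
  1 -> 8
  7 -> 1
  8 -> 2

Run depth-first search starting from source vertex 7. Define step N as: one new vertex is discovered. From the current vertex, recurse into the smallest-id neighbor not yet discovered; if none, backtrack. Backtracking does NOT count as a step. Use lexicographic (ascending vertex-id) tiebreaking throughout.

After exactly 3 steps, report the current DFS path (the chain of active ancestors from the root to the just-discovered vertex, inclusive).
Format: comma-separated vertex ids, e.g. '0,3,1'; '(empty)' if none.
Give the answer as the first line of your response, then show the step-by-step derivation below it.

7,1,3

step 1: discover 7; path=7; order=7
step 2: discover 1; path=7>1; order=7,1
step 3: discover 3; path=7>1>3; order=7,1,3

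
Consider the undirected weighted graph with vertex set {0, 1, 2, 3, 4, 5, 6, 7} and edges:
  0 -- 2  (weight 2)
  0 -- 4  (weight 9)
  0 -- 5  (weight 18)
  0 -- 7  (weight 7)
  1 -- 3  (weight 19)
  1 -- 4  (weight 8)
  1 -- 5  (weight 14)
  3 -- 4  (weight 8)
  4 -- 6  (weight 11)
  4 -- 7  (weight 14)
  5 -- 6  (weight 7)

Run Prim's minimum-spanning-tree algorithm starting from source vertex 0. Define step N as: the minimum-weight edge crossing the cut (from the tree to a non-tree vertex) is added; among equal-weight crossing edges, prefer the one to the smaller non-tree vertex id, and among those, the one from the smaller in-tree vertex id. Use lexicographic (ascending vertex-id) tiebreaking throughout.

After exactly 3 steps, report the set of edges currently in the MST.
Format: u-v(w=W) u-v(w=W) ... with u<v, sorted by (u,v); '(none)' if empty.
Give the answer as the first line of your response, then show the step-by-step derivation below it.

0-2(w=2) 0-4(w=9) 0-7(w=7)

step 1: add edge 0-2 (w=2); MST = {0-2(w=2)}
step 2: add edge 0-7 (w=7); MST = {0-2(w=2) 0-7(w=7)}
step 3: add edge 0-4 (w=9); MST = {0-2(w=2) 0-4(w=9) 0-7(w=7)}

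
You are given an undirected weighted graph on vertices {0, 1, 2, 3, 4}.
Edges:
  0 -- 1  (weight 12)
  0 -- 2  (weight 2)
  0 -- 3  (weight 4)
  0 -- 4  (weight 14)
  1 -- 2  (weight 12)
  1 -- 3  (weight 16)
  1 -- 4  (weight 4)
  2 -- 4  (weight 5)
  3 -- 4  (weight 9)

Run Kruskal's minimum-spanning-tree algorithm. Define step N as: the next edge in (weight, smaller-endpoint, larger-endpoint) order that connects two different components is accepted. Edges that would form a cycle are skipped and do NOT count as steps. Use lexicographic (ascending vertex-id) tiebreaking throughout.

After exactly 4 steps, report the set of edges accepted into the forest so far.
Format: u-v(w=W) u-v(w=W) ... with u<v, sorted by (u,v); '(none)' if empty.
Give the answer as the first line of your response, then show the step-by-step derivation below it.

0-2(w=2) 0-3(w=4) 1-4(w=4) 2-4(w=5)

step 1: add edge 0-2 (w=2); MST = {0-2(w=2)}
step 2: add edge 0-3 (w=4); MST = {0-2(w=2) 0-3(w=4)}
step 3: add edge 1-4 (w=4); MST = {0-2(w=2) 0-3(w=4) 1-4(w=4)}
step 4: add edge 2-4 (w=5); MST = {0-2(w=2) 0-3(w=4) 1-4(w=4) 2-4(w=5)}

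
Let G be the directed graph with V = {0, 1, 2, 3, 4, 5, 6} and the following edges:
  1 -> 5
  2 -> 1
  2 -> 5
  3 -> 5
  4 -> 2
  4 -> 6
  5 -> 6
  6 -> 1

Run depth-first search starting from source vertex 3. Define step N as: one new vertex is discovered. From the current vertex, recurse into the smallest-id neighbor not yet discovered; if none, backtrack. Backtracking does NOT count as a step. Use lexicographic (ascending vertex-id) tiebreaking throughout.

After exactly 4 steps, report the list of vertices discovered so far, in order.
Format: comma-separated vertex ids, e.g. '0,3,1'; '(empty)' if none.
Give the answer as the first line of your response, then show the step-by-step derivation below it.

3,5,6,1

step 1: discover 3; path=3; order=3
step 2: discover 5; path=3>5; order=3,5
step 3: discover 6; path=3>5>6; order=3,5,6
step 4: discover 1; path=3>5>6>1; order=3,5,6,1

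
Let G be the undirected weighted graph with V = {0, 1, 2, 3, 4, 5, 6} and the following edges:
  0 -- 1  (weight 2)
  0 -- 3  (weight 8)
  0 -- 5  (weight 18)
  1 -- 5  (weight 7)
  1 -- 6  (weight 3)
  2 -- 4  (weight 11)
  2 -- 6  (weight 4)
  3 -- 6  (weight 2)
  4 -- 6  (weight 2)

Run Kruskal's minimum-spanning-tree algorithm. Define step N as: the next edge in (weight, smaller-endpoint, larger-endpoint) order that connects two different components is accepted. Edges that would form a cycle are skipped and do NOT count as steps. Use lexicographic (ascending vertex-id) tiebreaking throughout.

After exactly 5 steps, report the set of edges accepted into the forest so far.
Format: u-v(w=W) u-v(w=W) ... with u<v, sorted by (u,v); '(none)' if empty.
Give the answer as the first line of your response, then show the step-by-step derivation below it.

0-1(w=2) 1-6(w=3) 2-6(w=4) 3-6(w=2) 4-6(w=2)

step 1: add edge 0-1 (w=2); MST = {0-1(w=2)}
step 2: add edge 3-6 (w=2); MST = {0-1(w=2) 3-6(w=2)}
step 3: add edge 4-6 (w=2); MST = {0-1(w=2) 3-6(w=2) 4-6(w=2)}
step 4: add edge 1-6 (w=3); MST = {0-1(w=2) 1-6(w=3) 3-6(w=2) 4-6(w=2)}
step 5: add edge 2-6 (w=4); MST = {0-1(w=2) 1-6(w=3) 2-6(w=4) 3-6(w=2) 4-6(w=2)}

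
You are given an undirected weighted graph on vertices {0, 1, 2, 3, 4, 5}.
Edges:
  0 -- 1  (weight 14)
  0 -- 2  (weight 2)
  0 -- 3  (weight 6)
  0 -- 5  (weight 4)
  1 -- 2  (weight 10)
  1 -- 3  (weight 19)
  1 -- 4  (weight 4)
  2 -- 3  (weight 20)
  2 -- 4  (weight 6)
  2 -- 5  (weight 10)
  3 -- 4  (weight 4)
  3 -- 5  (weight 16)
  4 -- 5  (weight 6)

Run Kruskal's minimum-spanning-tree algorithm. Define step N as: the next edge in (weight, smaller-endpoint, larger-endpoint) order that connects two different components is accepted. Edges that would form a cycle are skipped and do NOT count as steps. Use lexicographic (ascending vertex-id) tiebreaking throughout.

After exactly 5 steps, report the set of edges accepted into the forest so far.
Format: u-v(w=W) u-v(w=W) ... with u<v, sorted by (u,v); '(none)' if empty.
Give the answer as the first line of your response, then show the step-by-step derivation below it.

0-2(w=2) 0-3(w=6) 0-5(w=4) 1-4(w=4) 3-4(w=4)

step 1: add edge 0-2 (w=2); MST = {0-2(w=2)}
step 2: add edge 0-5 (w=4); MST = {0-2(w=2) 0-5(w=4)}
step 3: add edge 1-4 (w=4); MST = {0-2(w=2) 0-5(w=4) 1-4(w=4)}
step 4: add edge 3-4 (w=4); MST = {0-2(w=2) 0-5(w=4) 1-4(w=4) 3-4(w=4)}
step 5: add edge 0-3 (w=6); MST = {0-2(w=2) 0-3(w=6) 0-5(w=4) 1-4(w=4) 3-4(w=4)}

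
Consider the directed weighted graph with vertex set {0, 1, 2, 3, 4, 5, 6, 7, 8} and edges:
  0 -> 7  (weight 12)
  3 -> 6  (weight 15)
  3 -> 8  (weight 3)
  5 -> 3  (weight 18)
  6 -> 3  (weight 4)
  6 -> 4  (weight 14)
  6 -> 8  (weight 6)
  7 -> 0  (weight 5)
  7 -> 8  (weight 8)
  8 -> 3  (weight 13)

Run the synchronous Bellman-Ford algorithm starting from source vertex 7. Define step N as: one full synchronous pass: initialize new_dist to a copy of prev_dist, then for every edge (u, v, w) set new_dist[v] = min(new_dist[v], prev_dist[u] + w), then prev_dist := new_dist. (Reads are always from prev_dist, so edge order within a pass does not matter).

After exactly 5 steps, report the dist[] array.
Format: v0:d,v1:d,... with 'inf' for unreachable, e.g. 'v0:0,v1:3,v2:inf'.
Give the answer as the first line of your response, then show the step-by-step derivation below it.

v0:5,v1:inf,v2:inf,v3:21,v4:50,v5:inf,v6:36,v7:0,v8:8

step 1: dist = v0:5,v1:inf,v2:inf,v3:inf,v4:inf,v5:inf,v6:inf,v7:0,v8:8
step 2: dist = v0:5,v1:inf,v2:inf,v3:21,v4:inf,v5:inf,v6:inf,v7:0,v8:8
step 3: dist = v0:5,v1:inf,v2:inf,v3:21,v4:inf,v5:inf,v6:36,v7:0,v8:8
step 4: dist = v0:5,v1:inf,v2:inf,v3:21,v4:50,v5:inf,v6:36,v7:0,v8:8
step 5: dist = v0:5,v1:inf,v2:inf,v3:21,v4:50,v5:inf,v6:36,v7:0,v8:8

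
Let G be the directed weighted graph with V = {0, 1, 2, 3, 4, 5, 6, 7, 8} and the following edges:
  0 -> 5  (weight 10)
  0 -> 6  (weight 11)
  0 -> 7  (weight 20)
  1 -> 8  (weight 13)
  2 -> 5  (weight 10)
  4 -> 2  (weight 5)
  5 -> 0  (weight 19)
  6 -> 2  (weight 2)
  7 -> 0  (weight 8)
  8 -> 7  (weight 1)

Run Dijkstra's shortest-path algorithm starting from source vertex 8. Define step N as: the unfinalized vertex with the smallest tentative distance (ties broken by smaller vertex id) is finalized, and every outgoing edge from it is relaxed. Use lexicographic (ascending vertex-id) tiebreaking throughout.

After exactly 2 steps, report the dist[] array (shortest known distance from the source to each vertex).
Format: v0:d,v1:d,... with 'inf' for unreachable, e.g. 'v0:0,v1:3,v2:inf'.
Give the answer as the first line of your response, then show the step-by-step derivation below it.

v0:9,v1:inf,v2:inf,v3:inf,v4:inf,v5:inf,v6:inf,v7:1,v8:0

step 1: dist = v0:inf,v1:inf,v2:inf,v3:inf,v4:inf,v5:inf,v6:inf,v7:1,v8:0
step 2: dist = v0:9,v1:inf,v2:inf,v3:inf,v4:inf,v5:inf,v6:inf,v7:1,v8:0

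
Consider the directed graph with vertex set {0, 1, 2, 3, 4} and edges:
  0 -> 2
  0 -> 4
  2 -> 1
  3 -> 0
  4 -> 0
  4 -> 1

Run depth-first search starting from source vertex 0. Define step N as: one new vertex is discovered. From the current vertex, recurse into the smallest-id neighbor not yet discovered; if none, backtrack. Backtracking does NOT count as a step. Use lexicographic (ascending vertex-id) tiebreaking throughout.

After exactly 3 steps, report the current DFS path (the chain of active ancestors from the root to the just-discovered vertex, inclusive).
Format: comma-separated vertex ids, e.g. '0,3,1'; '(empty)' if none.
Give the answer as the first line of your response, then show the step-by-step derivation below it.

0,2,1

step 1: discover 0; path=0; order=0
step 2: discover 2; path=0>2; order=0,2
step 3: discover 1; path=0>2>1; order=0,2,1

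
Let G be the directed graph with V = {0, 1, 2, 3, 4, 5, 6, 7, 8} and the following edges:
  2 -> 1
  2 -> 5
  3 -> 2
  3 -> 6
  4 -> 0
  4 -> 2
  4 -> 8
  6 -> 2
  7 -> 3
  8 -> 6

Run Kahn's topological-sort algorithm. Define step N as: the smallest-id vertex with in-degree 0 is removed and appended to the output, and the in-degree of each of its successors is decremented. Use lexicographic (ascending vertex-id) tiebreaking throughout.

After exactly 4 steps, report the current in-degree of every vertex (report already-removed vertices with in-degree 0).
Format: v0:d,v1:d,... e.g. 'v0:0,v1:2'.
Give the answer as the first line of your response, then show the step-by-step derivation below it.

v0:0,v1:1,v2:1,v3:0,v4:0,v5:1,v6:1,v7:0,v8:0

step 1: output 4; order=[4]; indeg=(0,1,2,1,0,1,2,0,0)
step 2: output 0; order=[4,0]; indeg=(0,1,2,1,0,1,2,0,0)
step 3: output 7; order=[4,0,7]; indeg=(0,1,2,0,0,1,2,0,0)
step 4: output 3; order=[4,0,7,3]; indeg=(0,1,1,0,0,1,1,0,0)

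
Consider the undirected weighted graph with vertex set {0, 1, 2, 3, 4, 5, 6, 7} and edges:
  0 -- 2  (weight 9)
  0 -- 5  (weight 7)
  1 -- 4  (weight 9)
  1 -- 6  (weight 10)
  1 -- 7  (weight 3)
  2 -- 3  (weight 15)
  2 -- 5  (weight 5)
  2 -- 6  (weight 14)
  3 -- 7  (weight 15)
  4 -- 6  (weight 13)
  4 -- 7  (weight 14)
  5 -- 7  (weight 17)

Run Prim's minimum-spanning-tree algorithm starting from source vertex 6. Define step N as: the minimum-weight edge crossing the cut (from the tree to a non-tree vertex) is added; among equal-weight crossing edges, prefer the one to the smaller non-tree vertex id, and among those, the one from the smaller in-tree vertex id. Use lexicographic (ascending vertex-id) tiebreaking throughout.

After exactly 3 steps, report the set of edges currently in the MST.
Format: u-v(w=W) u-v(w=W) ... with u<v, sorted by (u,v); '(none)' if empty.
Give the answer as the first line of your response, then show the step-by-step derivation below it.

1-4(w=9) 1-6(w=10) 1-7(w=3)

step 1: add edge 1-6 (w=10); MST = {1-6(w=10)}
step 2: add edge 1-7 (w=3); MST = {1-6(w=10) 1-7(w=3)}
step 3: add edge 1-4 (w=9); MST = {1-4(w=9) 1-6(w=10) 1-7(w=3)}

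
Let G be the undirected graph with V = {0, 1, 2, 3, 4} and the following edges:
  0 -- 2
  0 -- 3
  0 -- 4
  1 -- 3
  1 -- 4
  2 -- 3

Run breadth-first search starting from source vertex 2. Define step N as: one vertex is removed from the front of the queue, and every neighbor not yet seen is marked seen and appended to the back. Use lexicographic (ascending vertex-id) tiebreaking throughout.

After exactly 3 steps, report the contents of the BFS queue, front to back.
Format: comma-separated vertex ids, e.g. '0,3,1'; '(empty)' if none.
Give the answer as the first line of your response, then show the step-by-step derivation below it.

4,1

step 1: dequeue 2; queue=[0,3]; order=2
step 2: dequeue 0; queue=[3,4]; order=2,0
step 3: dequeue 3; queue=[4,1]; order=2,0,3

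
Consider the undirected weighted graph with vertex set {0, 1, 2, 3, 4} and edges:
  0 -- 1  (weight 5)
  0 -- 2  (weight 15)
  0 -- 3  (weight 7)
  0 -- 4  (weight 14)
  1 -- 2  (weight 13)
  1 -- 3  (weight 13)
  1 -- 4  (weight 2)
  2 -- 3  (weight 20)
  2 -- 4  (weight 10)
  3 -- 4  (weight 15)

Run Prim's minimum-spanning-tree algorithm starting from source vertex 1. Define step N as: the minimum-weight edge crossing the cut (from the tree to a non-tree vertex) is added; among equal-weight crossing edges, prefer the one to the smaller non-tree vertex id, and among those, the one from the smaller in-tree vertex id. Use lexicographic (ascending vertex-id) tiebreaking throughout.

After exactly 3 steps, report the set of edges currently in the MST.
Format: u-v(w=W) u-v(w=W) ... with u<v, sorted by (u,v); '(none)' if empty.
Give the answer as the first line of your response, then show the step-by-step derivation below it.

0-1(w=5) 0-3(w=7) 1-4(w=2)

step 1: add edge 1-4 (w=2); MST = {1-4(w=2)}
step 2: add edge 0-1 (w=5); MST = {0-1(w=5) 1-4(w=2)}
step 3: add edge 0-3 (w=7); MST = {0-1(w=5) 0-3(w=7) 1-4(w=2)}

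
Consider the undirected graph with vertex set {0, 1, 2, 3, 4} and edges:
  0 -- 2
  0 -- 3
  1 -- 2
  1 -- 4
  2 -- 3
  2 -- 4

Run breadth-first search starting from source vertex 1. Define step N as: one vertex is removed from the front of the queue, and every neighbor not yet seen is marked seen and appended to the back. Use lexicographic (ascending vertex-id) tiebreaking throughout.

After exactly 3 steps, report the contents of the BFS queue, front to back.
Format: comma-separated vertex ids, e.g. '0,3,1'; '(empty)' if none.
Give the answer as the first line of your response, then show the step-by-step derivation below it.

0,3

step 1: dequeue 1; queue=[2,4]; order=1
step 2: dequeue 2; queue=[4,0,3]; order=1,2
step 3: dequeue 4; queue=[0,3]; order=1,2,4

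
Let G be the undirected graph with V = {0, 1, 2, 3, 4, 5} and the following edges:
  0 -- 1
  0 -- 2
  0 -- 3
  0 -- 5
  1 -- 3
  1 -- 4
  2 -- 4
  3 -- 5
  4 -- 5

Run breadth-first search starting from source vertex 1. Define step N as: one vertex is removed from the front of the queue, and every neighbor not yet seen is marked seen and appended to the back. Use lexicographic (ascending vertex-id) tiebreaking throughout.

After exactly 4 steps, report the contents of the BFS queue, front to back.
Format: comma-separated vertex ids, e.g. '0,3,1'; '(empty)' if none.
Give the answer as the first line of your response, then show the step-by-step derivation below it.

2,5

step 1: dequeue 1; queue=[0,3,4]; order=1
step 2: dequeue 0; queue=[3,4,2,5]; order=1,0
step 3: dequeue 3; queue=[4,2,5]; order=1,0,3
step 4: dequeue 4; queue=[2,5]; order=1,0,3,4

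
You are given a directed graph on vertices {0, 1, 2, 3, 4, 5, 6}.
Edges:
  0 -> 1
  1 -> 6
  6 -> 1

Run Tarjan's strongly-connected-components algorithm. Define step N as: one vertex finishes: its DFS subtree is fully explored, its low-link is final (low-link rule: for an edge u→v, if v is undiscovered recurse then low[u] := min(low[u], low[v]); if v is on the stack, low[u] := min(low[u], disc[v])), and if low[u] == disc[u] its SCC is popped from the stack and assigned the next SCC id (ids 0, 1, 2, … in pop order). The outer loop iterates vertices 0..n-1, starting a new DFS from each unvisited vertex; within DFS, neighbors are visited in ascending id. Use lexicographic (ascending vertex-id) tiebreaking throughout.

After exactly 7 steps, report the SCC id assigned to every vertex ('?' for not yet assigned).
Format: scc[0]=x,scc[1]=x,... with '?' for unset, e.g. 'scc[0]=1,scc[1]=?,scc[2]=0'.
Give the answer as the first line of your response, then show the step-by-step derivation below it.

scc[0]=1,scc[1]=0,scc[2]=2,scc[3]=3,scc[4]=4,scc[5]=5,scc[6]=0

step 1: low=(low[0]=0,low[1]=1,low[2]=?,low[3]=?,low[4]=?,low[5]=?,low[6]=1); scc=(scc[0]=?,scc[1]=?,scc[2]=?,scc[3]=?,scc[4]=?,scc[5]=?,scc[6]=?)
step 2: low=(low[0]=0,low[1]=1,low[2]=?,low[3]=?,low[4]=?,low[5]=?,low[6]=1); scc=(scc[0]=?,scc[1]=0,scc[2]=?,scc[3]=?,scc[4]=?,scc[5]=?,scc[6]=0)
step 3: low=(low[0]=0,low[1]=1,low[2]=?,low[3]=?,low[4]=?,low[5]=?,low[6]=1); scc=(scc[0]=1,scc[1]=0,scc[2]=?,scc[3]=?,scc[4]=?,scc[5]=?,scc[6]=0)
step 4: low=(low[0]=0,low[1]=1,low[2]=3,low[3]=?,low[4]=?,low[5]=?,low[6]=1); scc=(scc[0]=1,scc[1]=0,scc[2]=2,scc[3]=?,scc[4]=?,scc[5]=?,scc[6]=0)
step 5: low=(low[0]=0,low[1]=1,low[2]=3,low[3]=4,low[4]=?,low[5]=?,low[6]=1); scc=(scc[0]=1,scc[1]=0,scc[2]=2,scc[3]=3,scc[4]=?,scc[5]=?,scc[6]=0)
step 6: low=(low[0]=0,low[1]=1,low[2]=3,low[3]=4,low[4]=5,low[5]=?,low[6]=1); scc=(scc[0]=1,scc[1]=0,scc[2]=2,scc[3]=3,scc[4]=4,scc[5]=?,scc[6]=0)
step 7: low=(low[0]=0,low[1]=1,low[2]=3,low[3]=4,low[4]=5,low[5]=6,low[6]=1); scc=(scc[0]=1,scc[1]=0,scc[2]=2,scc[3]=3,scc[4]=4,scc[5]=5,scc[6]=0)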